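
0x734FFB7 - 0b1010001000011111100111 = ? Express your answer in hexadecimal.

0b1010001000011111100111 = 0x2887E7 in hexadecimal.
Subtract column by column in base 16:
  7-7 → 0
  B-E → D (borrow)
  F-7-1 → 7
  F-8 → 7
  4-8 → C (borrow)
  3-2-1 → 0
  7-0 → 7

0x70C77D0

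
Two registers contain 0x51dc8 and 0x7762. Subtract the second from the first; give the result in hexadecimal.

Subtract column by column in base 16:
  8-2 → 6
  c-6 → 6
  d-7 → 6
  1-7 → a (borrow)
  5-0-1 → 4

0x4a666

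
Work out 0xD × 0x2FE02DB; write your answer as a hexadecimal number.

0x26E6251F

Multiply each base-16 digit by 13, carrying:
  B×13 = 143 → write F carry 8
  D×13+8 = 177 → write 1 carry 11
  2×13+11 = 37 → write 5 carry 2
  0×13+2 = 2 → write 2
  E×13 = 182 → write 6 carry 11
  F×13+11 = 206 → write E carry 12
  2×13+12 = 38 → write 6 carry 2
  remaining carry: 2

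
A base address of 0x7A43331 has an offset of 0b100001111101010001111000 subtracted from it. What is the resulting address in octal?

0x7A43331 = 0o751031461 in octal.
0b100001111101010001111000 = 0o41752170 in octal.
Subtract column by column in base 8:
  1-0 → 1
  6-7 → 7 (borrow)
  4-1-1 → 2
  1-2 → 7 (borrow)
  3-5-1 → 5 (borrow)
  0-7-1 → 0 (borrow)
  1-1-1 → 7 (borrow)
  5-4-1 → 0
  7-0 → 7

0o707057271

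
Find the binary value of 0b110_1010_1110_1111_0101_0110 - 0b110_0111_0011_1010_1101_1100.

0b111011010001111010

Subtract column by column in base 2:
  0-0 → 0
  1-0 → 1
  1-1 → 0
  0-1 → 1 (borrow)
  1-1-1 → 1 (borrow)
  0-0-1 → 1 (borrow)
  1-1-1 → 1 (borrow)
  0-1-1 → 0 (borrow)
  1-0-1 → 0
  1-1 → 0
  1-0 → 1
  1-1 → 0
  0-1 → 1 (borrow)
  1-1-1 → 1 (borrow)
  1-0-1 → 0
  1-0 → 1
  0-1 → 1 (borrow)
  1-1-1 → 1 (borrow)
  0-1-1 → 0 (borrow)
  1-0-1 → 0
  0-0 → 0
  1-1 → 0
  1-1 → 0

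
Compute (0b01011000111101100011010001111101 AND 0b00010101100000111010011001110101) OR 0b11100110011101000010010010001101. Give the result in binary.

0b01011000111101100011010001111101 AND 0b00010101100000111010011001110101 = 0b00010000100000100010010001110101.
Then OR with 0b11100110011101000010010010001101.

0b11110110111101100010010011111101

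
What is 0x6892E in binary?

0b1101000100100101110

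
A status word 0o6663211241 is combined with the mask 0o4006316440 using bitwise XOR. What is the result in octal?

0o2665107601

XOR each oct digit independently (no carries):
  6^4=2, 6^0=6, 6^0=6, 3^6=5, 2^3=1, 1^1=0, 1^6=7, 2^4=6, 4^4=0, 1^0=1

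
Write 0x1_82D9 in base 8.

0o301331

Expand each hex digit to 4 bits: 1=0001 8=1000 2=0010 D=1101 9=1001.
Group the bits in threes: 011 000 001 011 011 001 → 301331.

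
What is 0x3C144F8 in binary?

0b11110000010100010011111000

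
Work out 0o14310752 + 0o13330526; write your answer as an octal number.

Add column by column in base 8, right to left:
  2+6 = 0 carry 1
  5+2+1 = 0 carry 1
  7+5+1 = 5 carry 1
  0+0+1 = 1
  1+3 = 4
  3+3 = 6
  4+3 = 7
  1+1 = 2

0o27641500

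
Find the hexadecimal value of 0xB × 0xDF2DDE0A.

Multiply each base-16 digit by 11, carrying:
  A×11 = 110 → write E carry 6
  0×11+6 = 6 → write 6
  E×11 = 154 → write A carry 9
  D×11+9 = 152 → write 8 carry 9
  D×11+9 = 152 → write 8 carry 9
  2×11+9 = 31 → write F carry 1
  F×11+1 = 166 → write 6 carry 10
  D×11+10 = 153 → write 9 carry 9
  remaining carry: 9

0x996F88A6E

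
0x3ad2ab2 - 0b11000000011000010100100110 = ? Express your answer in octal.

0o52722614

0x3ad2ab2 = 0o353225262 in octal.
0b11000000011000010100100110 = 0o300302446 in octal.
Subtract column by column in base 8:
  2-6 → 4 (borrow)
  6-4-1 → 1
  2-4 → 6 (borrow)
  5-2-1 → 2
  2-0 → 2
  2-3 → 7 (borrow)
  3-0-1 → 2
  5-0 → 5
  3-3 → 0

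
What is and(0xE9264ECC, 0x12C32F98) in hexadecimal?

0x00020E88

AND each hex digit independently (no carries):
  E&1=0, 9&2=0, 2&C=0, 6&3=2, 4&2=0, E&F=E, C&9=8, C&8=8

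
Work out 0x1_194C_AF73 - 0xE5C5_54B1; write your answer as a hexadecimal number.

0x33875AC2

Subtract column by column in base 16:
  3-1 → 2
  7-B → C (borrow)
  F-4-1 → A
  A-5 → 5
  C-5 → 7
  4-C → 8 (borrow)
  9-5-1 → 3
  1-E → 3 (borrow)
  1-0-1 → 0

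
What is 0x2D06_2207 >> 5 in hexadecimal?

0x1683110

5 bits is not a whole number of base-16 digits; in binary: 101101000001100010001000000111 >> 5 = 1011010000011000100010000.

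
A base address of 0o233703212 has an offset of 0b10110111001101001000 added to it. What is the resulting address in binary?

0b10011110101111100111010010

0o233703212 = 0b10011011111000011010001010 in binary.
Add column by column in base 2, right to left:
  0+0 = 0
  1+0 = 1
  0+0 = 0
  1+1 = 0 carry 1
  0+0+1 = 1
  0+0 = 0
  0+1 = 1
  1+0 = 1
  0+1 = 1
  1+1 = 0 carry 1
  1+0+1 = 0 carry 1
  0+0+1 = 1
  0+1 = 1
  0+1 = 1
  0+1 = 1
  1+0 = 1
  1+1 = 0 carry 1
  1+1+1 = 1 carry 1
  1+0+1 = 0 carry 1
  1+1+1 = 1 carry 1
  0+0+1 = 1
  1+0 = 1
  1+0 = 1
  0+0 = 0
  0+0 = 0
  1+0 = 1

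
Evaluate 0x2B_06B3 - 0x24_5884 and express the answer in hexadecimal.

0x6AE2F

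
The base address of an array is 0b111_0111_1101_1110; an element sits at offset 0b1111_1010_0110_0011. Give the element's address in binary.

0b10111001001000001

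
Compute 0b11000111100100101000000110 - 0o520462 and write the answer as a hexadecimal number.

0b11000111100100101000000110 = 0x31e4a06 in hexadecimal.
0o520462 = 0x2a132 in hexadecimal.
Subtract column by column in base 16:
  6-2 → 4
  0-3 → d (borrow)
  a-1-1 → 8
  4-a → a (borrow)
  e-2-1 → b
  1-0 → 1
  3-0 → 3

0x31ba8d4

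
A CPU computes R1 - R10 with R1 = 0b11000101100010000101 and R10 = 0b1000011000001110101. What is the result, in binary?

0b10000010100000010000

Subtract column by column in base 2:
  1-1 → 0
  0-0 → 0
  1-1 → 0
  0-0 → 0
  0-1 → 1 (borrow)
  0-1-1 → 0 (borrow)
  0-1-1 → 0 (borrow)
  1-0-1 → 0
  0-0 → 0
  0-0 → 0
  0-0 → 0
  1-0 → 1
  1-1 → 0
  0-1 → 1 (borrow)
  1-0-1 → 0
  0-0 → 0
  0-0 → 0
  0-0 → 0
  1-1 → 0
  1-0 → 1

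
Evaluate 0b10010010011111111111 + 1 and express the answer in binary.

The trailing 11 digits are 1 (max in base 2), so adding 1 cascades: they roll to 0 and the next digit up increments.

0b10010010100000000000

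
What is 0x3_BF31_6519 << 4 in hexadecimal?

0x3BF3165190

Shifting left by 4 bits = 1 hex digit: append 1 zero.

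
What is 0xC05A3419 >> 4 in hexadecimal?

0xC05A341

Shifting right by 4 bits = 1 hex digit: drop the last 1.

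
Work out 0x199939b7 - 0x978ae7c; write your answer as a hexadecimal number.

0x10208b3b

Subtract column by column in base 16:
  7-c → b (borrow)
  b-7-1 → 3
  9-e → b (borrow)
  3-a-1 → 8 (borrow)
  9-8-1 → 0
  9-7 → 2
  9-9 → 0
  1-0 → 1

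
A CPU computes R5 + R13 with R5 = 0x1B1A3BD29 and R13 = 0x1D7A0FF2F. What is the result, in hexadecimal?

0x38944BC58

Add column by column in base 16, right to left:
  9+F = 8 carry 1
  2+2+1 = 5
  D+F = C carry 1
  B+F+1 = B carry 1
  3+0+1 = 4
  A+A = 4 carry 1
  1+7+1 = 9
  B+D = 8 carry 1
  1+1+1 = 3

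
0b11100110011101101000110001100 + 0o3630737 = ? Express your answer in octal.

0b11100110011101101000110001100 = 0o3463550614 in octal.
Add column by column in base 8, right to left:
  4+7 = 3 carry 1
  1+3+1 = 5
  6+7 = 5 carry 1
  0+0+1 = 1
  5+3 = 0 carry 1
  5+6+1 = 4 carry 1
  3+3+1 = 7
  6+0 = 6
  4+0 = 4
  3+0 = 3

0o3467401553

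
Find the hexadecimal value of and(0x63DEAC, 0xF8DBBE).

0x60DAAC

AND each hex digit independently (no carries):
  6&F=6, 3&8=0, D&D=D, E&B=A, A&B=A, C&E=C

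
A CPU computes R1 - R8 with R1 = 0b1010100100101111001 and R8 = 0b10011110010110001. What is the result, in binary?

0b1000000110011001000

Subtract column by column in base 2:
  1-1 → 0
  0-0 → 0
  0-0 → 0
  1-0 → 1
  1-1 → 0
  1-1 → 0
  1-0 → 1
  0-1 → 1 (borrow)
  1-0-1 → 0
  0-0 → 0
  0-1 → 1 (borrow)
  1-1-1 → 1 (borrow)
  0-1-1 → 0 (borrow)
  0-1-1 → 0 (borrow)
  1-0-1 → 0
  0-0 → 0
  1-1 → 0
  0-0 → 0
  1-0 → 1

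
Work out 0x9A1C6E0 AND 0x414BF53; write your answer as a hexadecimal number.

0x0008640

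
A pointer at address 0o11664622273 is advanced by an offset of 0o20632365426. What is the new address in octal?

0o32517207721

Add column by column in base 8, right to left:
  3+6 = 1 carry 1
  7+2+1 = 2 carry 1
  2+4+1 = 7
  2+5 = 7
  2+6 = 0 carry 1
  6+3+1 = 2 carry 1
  4+2+1 = 7
  6+3 = 1 carry 1
  6+6+1 = 5 carry 1
  1+0+1 = 2
  1+2 = 3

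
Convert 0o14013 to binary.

0b1100000001011

Each octal digit is 3 bits: 1=001 4=100 0=000 1=001 3=011.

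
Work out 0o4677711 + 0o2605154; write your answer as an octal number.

0o7505065

Add column by column in base 8, right to left:
  1+4 = 5
  1+5 = 6
  7+1 = 0 carry 1
  7+5+1 = 5 carry 1
  7+0+1 = 0 carry 1
  6+6+1 = 5 carry 1
  4+2+1 = 7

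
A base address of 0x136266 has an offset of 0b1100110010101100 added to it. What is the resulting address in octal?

0x136266 = 0o4661146 in octal.
0b1100110010101100 = 0o146254 in octal.
Add column by column in base 8, right to left:
  6+4 = 2 carry 1
  4+5+1 = 2 carry 1
  1+2+1 = 4
  1+6 = 7
  6+4 = 2 carry 1
  6+1+1 = 0 carry 1
  4+0+1 = 5

0o5027422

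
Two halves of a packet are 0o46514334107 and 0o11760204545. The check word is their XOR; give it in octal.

XOR each oct digit independently (no carries):
  4^1=5, 6^1=7, 5^7=2, 1^6=7, 4^0=4, 3^2=1, 3^0=3, 4^4=0, 1^5=4, 0^4=4, 7^5=2

0o57274130442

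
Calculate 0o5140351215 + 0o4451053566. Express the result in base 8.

0o11611425003

Add column by column in base 8, right to left:
  5+6 = 3 carry 1
  1+6+1 = 0 carry 1
  2+5+1 = 0 carry 1
  1+3+1 = 5
  5+5 = 2 carry 1
  3+0+1 = 4
  0+1 = 1
  4+5 = 1 carry 1
  1+4+1 = 6
  5+4 = 1 carry 1
  final carry 1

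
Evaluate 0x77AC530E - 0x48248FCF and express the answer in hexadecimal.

Subtract column by column in base 16:
  E-F → F (borrow)
  0-C-1 → 3 (borrow)
  3-F-1 → 3 (borrow)
  5-8-1 → C (borrow)
  C-4-1 → 7
  A-2 → 8
  7-8 → F (borrow)
  7-4-1 → 2

0x2F87C33F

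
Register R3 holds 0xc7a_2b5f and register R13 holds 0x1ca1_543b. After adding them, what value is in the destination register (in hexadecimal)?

Add column by column in base 16, right to left:
  f+b = a carry 1
  5+3+1 = 9
  b+4 = f
  2+5 = 7
  a+1 = b
  7+a = 1 carry 1
  c+c+1 = 9 carry 1
  0+1+1 = 2

0x291b7f9a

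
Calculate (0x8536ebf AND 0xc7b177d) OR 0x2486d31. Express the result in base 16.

0xa5b6f3d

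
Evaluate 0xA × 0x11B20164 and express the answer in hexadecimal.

0xB0F40DE8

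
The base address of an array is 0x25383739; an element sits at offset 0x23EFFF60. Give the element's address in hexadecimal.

Add column by column in base 16, right to left:
  9+0 = 9
  3+6 = 9
  7+F = 6 carry 1
  3+F+1 = 3 carry 1
  8+F+1 = 8 carry 1
  3+E+1 = 2 carry 1
  5+3+1 = 9
  2+2 = 4

0x49283699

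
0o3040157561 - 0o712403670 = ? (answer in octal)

Subtract column by column in base 8:
  1-0 → 1
  6-7 → 7 (borrow)
  5-6-1 → 6 (borrow)
  7-3-1 → 3
  5-0 → 5
  1-4 → 5 (borrow)
  0-2-1 → 5 (borrow)
  4-1-1 → 2
  0-7 → 1 (borrow)
  3-0-1 → 2

0o2125553671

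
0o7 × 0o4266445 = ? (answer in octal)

0o36376003

Multiply each base-8 digit by 7, carrying:
  5×7 = 35 → write 3 carry 4
  4×7+4 = 32 → write 0 carry 4
  4×7+4 = 32 → write 0 carry 4
  6×7+4 = 46 → write 6 carry 5
  6×7+5 = 47 → write 7 carry 5
  2×7+5 = 19 → write 3 carry 2
  4×7+2 = 30 → write 6 carry 3
  remaining carry: 3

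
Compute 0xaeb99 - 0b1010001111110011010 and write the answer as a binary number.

0b1011100101111111111

0xaeb99 = 0b10101110101110011001 in binary.
Subtract column by column in base 2:
  1-0 → 1
  0-1 → 1 (borrow)
  0-0-1 → 1 (borrow)
  1-1-1 → 1 (borrow)
  1-1-1 → 1 (borrow)
  0-0-1 → 1 (borrow)
  0-0-1 → 1 (borrow)
  1-1-1 → 1 (borrow)
  1-1-1 → 1 (borrow)
  1-1-1 → 1 (borrow)
  0-1-1 → 0 (borrow)
  1-1-1 → 1 (borrow)
  0-1-1 → 0 (borrow)
  1-0-1 → 0
  1-0 → 1
  1-0 → 1
  0-1 → 1 (borrow)
  1-0-1 → 0
  0-1 → 1 (borrow)
  1-0-1 → 0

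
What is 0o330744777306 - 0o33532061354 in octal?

Subtract column by column in base 8:
  6-4 → 2
  0-5 → 3 (borrow)
  3-3-1 → 7 (borrow)
  7-1-1 → 5
  7-6 → 1
  7-0 → 7
  4-2 → 2
  4-3 → 1
  7-5 → 2
  0-3 → 5 (borrow)
  3-3-1 → 7 (borrow)
  3-0-1 → 2

0o275212715732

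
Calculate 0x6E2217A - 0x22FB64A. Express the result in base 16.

0x4B26B30

Subtract column by column in base 16:
  A-A → 0
  7-4 → 3
  1-6 → B (borrow)
  2-B-1 → 6 (borrow)
  2-F-1 → 2 (borrow)
  E-2-1 → B
  6-2 → 4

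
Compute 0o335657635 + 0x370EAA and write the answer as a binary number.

0o335657635 = 0b11011101110101111110011101 in binary.
0x370EAA = 0b1101110000111010101010 in binary.
Add column by column in base 2, right to left:
  1+0 = 1
  0+1 = 1
  1+0 = 1
  1+1 = 0 carry 1
  1+0+1 = 0 carry 1
  0+1+1 = 0 carry 1
  0+0+1 = 1
  1+1 = 0 carry 1
  1+0+1 = 0 carry 1
  1+1+1 = 1 carry 1
  1+1+1 = 1 carry 1
  1+1+1 = 1 carry 1
  1+0+1 = 0 carry 1
  0+0+1 = 1
  1+0 = 1
  0+0 = 0
  1+1 = 0 carry 1
  1+1+1 = 1 carry 1
  1+1+1 = 1 carry 1
  0+0+1 = 1
  1+1 = 0 carry 1
  1+1+1 = 1 carry 1
  1+0+1 = 0 carry 1
  0+0+1 = 1
  1+0 = 1
  1+0 = 1

0b11101011100110111001000111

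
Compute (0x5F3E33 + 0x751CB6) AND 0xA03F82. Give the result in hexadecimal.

0x801A80

Add column by column in base 16, right to left:
  3+6 = 9
  3+B = E
  E+C = A carry 1
  3+1+1 = 5
  F+5 = 4 carry 1
  5+7+1 = D
Sum = 0xD45AE9; now AND with 0xA03F82:
  D&A=8, 4&0=0, 5&3=1, A&F=A, E&8=8, 9&2=0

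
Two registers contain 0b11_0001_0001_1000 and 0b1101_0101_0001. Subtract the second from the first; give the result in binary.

0b10001111000111

Subtract column by column in base 2:
  0-1 → 1 (borrow)
  0-0-1 → 1 (borrow)
  0-0-1 → 1 (borrow)
  1-0-1 → 0
  1-1 → 0
  0-0 → 0
  0-1 → 1 (borrow)
  0-0-1 → 1 (borrow)
  1-1-1 → 1 (borrow)
  0-0-1 → 1 (borrow)
  0-1-1 → 0 (borrow)
  0-1-1 → 0 (borrow)
  1-0-1 → 0
  1-0 → 1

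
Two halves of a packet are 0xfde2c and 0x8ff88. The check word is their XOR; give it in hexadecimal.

0x721a4

XOR each hex digit independently (no carries):
  f^8=7, d^f=2, e^f=1, 2^8=a, c^8=4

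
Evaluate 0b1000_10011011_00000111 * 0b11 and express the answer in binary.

0b110011101000100010101

Multiply each base-2 digit by 3, carrying:
  1×3 = 3 → write 1 carry 1
  1×3+1 = 4 → write 0 carry 2
  1×3+2 = 5 → write 1 carry 2
  0×3+2 = 2 → write 0 carry 1
  0×3+1 = 1 → write 1
  0×3 = 0 → write 0
  0×3 = 0 → write 0
  0×3 = 0 → write 0
  1×3 = 3 → write 1 carry 1
  1×3+1 = 4 → write 0 carry 2
  0×3+2 = 2 → write 0 carry 1
  1×3+1 = 4 → write 0 carry 2
  1×3+2 = 5 → write 1 carry 2
  0×3+2 = 2 → write 0 carry 1
  0×3+1 = 1 → write 1
  1×3 = 3 → write 1 carry 1
  0×3+1 = 1 → write 1
  0×3 = 0 → write 0
  0×3 = 0 → write 0
  1×3 = 3 → write 1 carry 1
  remaining carry: 1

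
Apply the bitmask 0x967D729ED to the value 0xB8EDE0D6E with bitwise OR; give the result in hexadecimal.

OR each hex digit independently (no carries):
  B|9=B, 8|6=E, E|7=F, D|D=D, E|7=F, 0|2=2, D|9=D, 6|E=E, E|D=F

0xBEFDF2DEF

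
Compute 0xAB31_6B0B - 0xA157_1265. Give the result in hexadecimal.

0x9DA58A6

Subtract column by column in base 16:
  B-5 → 6
  0-6 → A (borrow)
  B-2-1 → 8
  6-1 → 5
  1-7 → A (borrow)
  3-5-1 → D (borrow)
  B-1-1 → 9
  A-A → 0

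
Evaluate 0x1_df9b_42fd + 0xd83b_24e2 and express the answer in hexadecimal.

0x2b7d667df

Add column by column in base 16, right to left:
  d+2 = f
  f+e = d carry 1
  2+4+1 = 7
  4+2 = 6
  b+b = 6 carry 1
  9+3+1 = d
  f+8 = 7 carry 1
  d+d+1 = b carry 1
  1+0+1 = 2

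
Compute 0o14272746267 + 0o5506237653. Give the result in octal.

0o22001206142

Add column by column in base 8, right to left:
  7+3 = 2 carry 1
  6+5+1 = 4 carry 1
  2+6+1 = 1 carry 1
  6+7+1 = 6 carry 1
  4+3+1 = 0 carry 1
  7+2+1 = 2 carry 1
  2+6+1 = 1 carry 1
  7+0+1 = 0 carry 1
  2+5+1 = 0 carry 1
  4+5+1 = 2 carry 1
  1+0+1 = 2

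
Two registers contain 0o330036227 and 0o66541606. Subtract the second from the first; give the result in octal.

Subtract column by column in base 8:
  7-6 → 1
  2-0 → 2
  2-6 → 4 (borrow)
  6-1-1 → 4
  3-4 → 7 (borrow)
  0-5-1 → 2 (borrow)
  0-6-1 → 1 (borrow)
  3-6-1 → 4 (borrow)
  3-0-1 → 2

0o241274421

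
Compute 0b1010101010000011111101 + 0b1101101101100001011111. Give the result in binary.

0b11000010111100101011100

Add column by column in base 2, right to left:
  1+1 = 0 carry 1
  0+1+1 = 0 carry 1
  1+1+1 = 1 carry 1
  1+1+1 = 1 carry 1
  1+1+1 = 1 carry 1
  1+0+1 = 0 carry 1
  1+1+1 = 1 carry 1
  1+0+1 = 0 carry 1
  0+0+1 = 1
  0+0 = 0
  0+0 = 0
  0+1 = 1
  0+1 = 1
  1+0 = 1
  0+1 = 1
  1+1 = 0 carry 1
  0+0+1 = 1
  1+1 = 0 carry 1
  0+1+1 = 0 carry 1
  1+0+1 = 0 carry 1
  0+1+1 = 0 carry 1
  1+1+1 = 1 carry 1
  final carry 1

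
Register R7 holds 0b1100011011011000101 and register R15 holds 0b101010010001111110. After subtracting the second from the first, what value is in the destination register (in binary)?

0b111001001001000111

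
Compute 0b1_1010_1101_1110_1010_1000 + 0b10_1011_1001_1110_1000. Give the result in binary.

Add column by column in base 2, right to left:
  0+0 = 0
  0+0 = 0
  0+0 = 0
  1+1 = 0 carry 1
  0+0+1 = 1
  1+1 = 0 carry 1
  0+1+1 = 0 carry 1
  1+1+1 = 1 carry 1
  0+1+1 = 0 carry 1
  1+0+1 = 0 carry 1
  1+0+1 = 0 carry 1
  1+1+1 = 1 carry 1
  1+1+1 = 1 carry 1
  0+1+1 = 0 carry 1
  1+0+1 = 0 carry 1
  1+1+1 = 1 carry 1
  0+0+1 = 1
  1+1 = 0 carry 1
  0+0+1 = 1
  1+0 = 1
  1+0 = 1

0b111011001100010010000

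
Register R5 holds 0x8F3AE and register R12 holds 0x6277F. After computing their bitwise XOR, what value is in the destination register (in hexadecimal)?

0xED4D1

XOR each hex digit independently (no carries):
  8^6=E, F^2=D, 3^7=4, A^7=D, E^F=1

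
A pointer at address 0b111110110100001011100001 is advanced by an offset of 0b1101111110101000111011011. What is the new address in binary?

Add column by column in base 2, right to left:
  1+1 = 0 carry 1
  0+1+1 = 0 carry 1
  0+0+1 = 1
  0+1 = 1
  0+1 = 1
  1+0 = 1
  1+1 = 0 carry 1
  1+1+1 = 1 carry 1
  0+1+1 = 0 carry 1
  1+0+1 = 0 carry 1
  0+0+1 = 1
  0+0 = 0
  0+1 = 1
  0+0 = 0
  1+1 = 0 carry 1
  0+0+1 = 1
  1+1 = 0 carry 1
  1+1+1 = 1 carry 1
  0+1+1 = 0 carry 1
  1+1+1 = 1 carry 1
  1+1+1 = 1 carry 1
  1+1+1 = 1 carry 1
  1+0+1 = 0 carry 1
  1+1+1 = 1 carry 1
  0+1+1 = 0 carry 1
  final carry 1

0b10101110101001010010111100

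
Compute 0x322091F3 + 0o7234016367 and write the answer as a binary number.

0b1101100100100001010111011101010

0x322091F3 = 0b110010001000001001000111110011 in binary.
0o7234016367 = 0b111010011100000001110011110111 in binary.
Add column by column in base 2, right to left:
  1+1 = 0 carry 1
  1+1+1 = 1 carry 1
  0+1+1 = 0 carry 1
  0+0+1 = 1
  1+1 = 0 carry 1
  1+1+1 = 1 carry 1
  1+1+1 = 1 carry 1
  1+1+1 = 1 carry 1
  1+0+1 = 0 carry 1
  0+0+1 = 1
  0+1 = 1
  0+1 = 1
  1+1 = 0 carry 1
  0+0+1 = 1
  0+0 = 0
  1+0 = 1
  0+0 = 0
  0+0 = 0
  0+0 = 0
  0+0 = 0
  0+1 = 1
  1+1 = 0 carry 1
  0+1+1 = 0 carry 1
  0+0+1 = 1
  0+0 = 0
  1+1 = 0 carry 1
  0+0+1 = 1
  0+1 = 1
  1+1 = 0 carry 1
  1+1+1 = 1 carry 1
  final carry 1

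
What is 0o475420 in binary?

0b100111101100010000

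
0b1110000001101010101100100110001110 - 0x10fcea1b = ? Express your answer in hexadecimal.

0b1110000001101010101100100110001110 = 0x381aac98e in hexadecimal.
Subtract column by column in base 16:
  e-b → 3
  8-1 → 7
  9-a → f (borrow)
  c-e-1 → d (borrow)
  a-c-1 → d (borrow)
  a-f-1 → a (borrow)
  1-0-1 → 0
  8-1 → 7
  3-0 → 3

0x370addf73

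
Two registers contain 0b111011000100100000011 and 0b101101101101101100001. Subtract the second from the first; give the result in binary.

0b1101010110110100010

Subtract column by column in base 2:
  1-1 → 0
  1-0 → 1
  0-0 → 0
  0-0 → 0
  0-0 → 0
  0-1 → 1 (borrow)
  0-1-1 → 0 (borrow)
  0-0-1 → 1 (borrow)
  1-1-1 → 1 (borrow)
  0-1-1 → 0 (borrow)
  0-0-1 → 1 (borrow)
  1-1-1 → 1 (borrow)
  0-1-1 → 0 (borrow)
  0-0-1 → 1 (borrow)
  0-1-1 → 0 (borrow)
  1-1-1 → 1 (borrow)
  1-0-1 → 0
  0-1 → 1 (borrow)
  1-1-1 → 1 (borrow)
  1-0-1 → 0
  1-1 → 0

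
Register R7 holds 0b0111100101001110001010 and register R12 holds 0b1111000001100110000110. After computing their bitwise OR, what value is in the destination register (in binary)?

OR bit by bit (1 where either bit is 1):
  0111100101001110001010
| 1111000001100110000110
= 1111100101101110001110

0b1111100101101110001110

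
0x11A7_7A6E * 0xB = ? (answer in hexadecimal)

0xC23242BA

Multiply each base-16 digit by 11, carrying:
  E×11 = 154 → write A carry 9
  6×11+9 = 75 → write B carry 4
  A×11+4 = 114 → write 2 carry 7
  7×11+7 = 84 → write 4 carry 5
  7×11+5 = 82 → write 2 carry 5
  A×11+5 = 115 → write 3 carry 7
  1×11+7 = 18 → write 2 carry 1
  1×11+1 = 12 → write C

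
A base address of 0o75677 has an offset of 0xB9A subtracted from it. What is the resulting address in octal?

0xB9A = 0o5632 in octal.
Subtract column by column in base 8:
  7-2 → 5
  7-3 → 4
  6-6 → 0
  5-5 → 0
  7-0 → 7

0o70045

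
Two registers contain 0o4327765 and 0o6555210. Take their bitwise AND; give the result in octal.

AND each oct digit independently (no carries):
  4&6=4, 3&5=1, 2&5=0, 7&5=5, 7&2=2, 6&1=0, 5&0=0

0o4105200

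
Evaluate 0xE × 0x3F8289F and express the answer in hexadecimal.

Multiply each base-16 digit by 14, carrying:
  F×14 = 210 → write 2 carry 13
  9×14+13 = 139 → write B carry 8
  8×14+8 = 120 → write 8 carry 7
  2×14+7 = 35 → write 3 carry 2
  8×14+2 = 114 → write 2 carry 7
  F×14+7 = 217 → write 9 carry 13
  3×14+13 = 55 → write 7 carry 3
  remaining carry: 3

0x379238B2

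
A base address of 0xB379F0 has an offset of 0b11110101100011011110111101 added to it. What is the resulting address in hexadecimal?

0x489B1AD

0b11110101100011011110111101 = 0x3D637BD in hexadecimal.
Add column by column in base 16, right to left:
  0+D = D
  F+B = A carry 1
  9+7+1 = 1 carry 1
  7+3+1 = B
  3+6 = 9
  B+D = 8 carry 1
  0+3+1 = 4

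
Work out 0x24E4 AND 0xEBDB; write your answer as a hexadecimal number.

AND each hex digit independently (no carries):
  2&E=2, 4&B=0, E&D=C, 4&B=0

0x20C0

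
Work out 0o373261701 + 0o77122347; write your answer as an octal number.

Add column by column in base 8, right to left:
  1+7 = 0 carry 1
  0+4+1 = 5
  7+3 = 2 carry 1
  1+2+1 = 4
  6+2 = 0 carry 1
  2+1+1 = 4
  3+7 = 2 carry 1
  7+7+1 = 7 carry 1
  3+0+1 = 4

0o472404250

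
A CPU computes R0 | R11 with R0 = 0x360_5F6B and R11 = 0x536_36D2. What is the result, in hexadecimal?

OR each hex digit independently (no carries):
  3|5=7, 6|3=7, 0|6=6, 5|3=7, F|6=F, 6|D=F, B|2=B

0x7767FFB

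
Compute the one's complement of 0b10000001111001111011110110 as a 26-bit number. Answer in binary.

Invert each bit: 10000001111001111011110110 → 01111110000110000100001001.

0b01111110000110000100001001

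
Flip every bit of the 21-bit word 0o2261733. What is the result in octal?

Each oct digit d becomes 7−d:
  2→5, 2→5, 6→1, 1→6, 7→0, 3→4, 3→4

0o5516044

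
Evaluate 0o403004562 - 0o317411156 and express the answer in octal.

0o63373404

Subtract column by column in base 8:
  2-6 → 4 (borrow)
  6-5-1 → 0
  5-1 → 4
  4-1 → 3
  0-1 → 7 (borrow)
  0-4-1 → 3 (borrow)
  3-7-1 → 3 (borrow)
  0-1-1 → 6 (borrow)
  4-3-1 → 0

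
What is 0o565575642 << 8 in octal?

8 bits is not a whole number of base-8 digits; in binary: 101110101101111101110100010 << 8 = 10111010110111110111010001000000000.

0o272676721000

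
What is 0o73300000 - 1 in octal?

0o73277777

The trailing 5 digits are 0, so subtracting 1 borrows through: they become 7 and the next digit up decrements.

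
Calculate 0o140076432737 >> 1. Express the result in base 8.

0o60037215357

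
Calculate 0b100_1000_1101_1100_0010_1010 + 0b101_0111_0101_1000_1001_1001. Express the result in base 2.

0b101000000011010011000011

Add column by column in base 2, right to left:
  0+1 = 1
  1+0 = 1
  0+0 = 0
  1+1 = 0 carry 1
  0+1+1 = 0 carry 1
  1+0+1 = 0 carry 1
  0+0+1 = 1
  0+1 = 1
  0+0 = 0
  0+0 = 0
  1+0 = 1
  1+1 = 0 carry 1
  1+1+1 = 1 carry 1
  0+0+1 = 1
  1+1 = 0 carry 1
  1+0+1 = 0 carry 1
  0+1+1 = 0 carry 1
  0+1+1 = 0 carry 1
  0+1+1 = 0 carry 1
  1+0+1 = 0 carry 1
  0+1+1 = 0 carry 1
  0+0+1 = 1
  1+1 = 0 carry 1
  final carry 1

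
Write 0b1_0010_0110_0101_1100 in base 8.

0o223134

Group the bits in threes: 010 010 011 001 011 100 → 223134.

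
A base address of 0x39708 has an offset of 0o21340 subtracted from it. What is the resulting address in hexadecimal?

0o21340 = 0x22E0 in hexadecimal.
Subtract column by column in base 16:
  8-0 → 8
  0-E → 2 (borrow)
  7-2-1 → 4
  9-2 → 7
  3-0 → 3

0x37428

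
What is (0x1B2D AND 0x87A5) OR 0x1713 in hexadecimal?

0x1B2D AND 0x87A5 = 0x0325.
Then OR with 0x1713.

0x1737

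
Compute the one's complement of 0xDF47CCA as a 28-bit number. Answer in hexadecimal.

0x20B8335

Each hex digit d becomes F−d:
  D→2, F→0, 4→B, 7→8, C→3, C→3, A→5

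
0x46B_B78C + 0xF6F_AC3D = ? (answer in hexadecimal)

0x13DB63C9

Add column by column in base 16, right to left:
  C+D = 9 carry 1
  8+3+1 = C
  7+C = 3 carry 1
  B+A+1 = 6 carry 1
  B+F+1 = B carry 1
  6+6+1 = D
  4+F = 3 carry 1
  final carry 1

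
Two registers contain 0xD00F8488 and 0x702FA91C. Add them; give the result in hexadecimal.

0x1403F2DA4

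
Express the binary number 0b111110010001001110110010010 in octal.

Group the bits in threes: 111 110 010 001 001 110 110 010 010 → 762116622.

0o762116622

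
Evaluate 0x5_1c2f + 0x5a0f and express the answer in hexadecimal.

0x5763e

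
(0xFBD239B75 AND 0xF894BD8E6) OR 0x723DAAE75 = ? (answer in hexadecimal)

0xFABDBBE75

0xFBD239B75 AND 0xF894BD8E6 = 0xF89039864.
Then OR with 0x723DAAE75.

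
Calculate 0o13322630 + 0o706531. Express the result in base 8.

0o14231361

Add column by column in base 8, right to left:
  0+1 = 1
  3+3 = 6
  6+5 = 3 carry 1
  2+6+1 = 1 carry 1
  2+0+1 = 3
  3+7 = 2 carry 1
  3+0+1 = 4
  1+0 = 1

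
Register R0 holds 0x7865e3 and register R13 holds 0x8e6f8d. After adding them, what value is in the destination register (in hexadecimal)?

Add column by column in base 16, right to left:
  3+d = 0 carry 1
  e+8+1 = 7 carry 1
  5+f+1 = 5 carry 1
  6+6+1 = d
  8+e = 6 carry 1
  7+8+1 = 0 carry 1
  final carry 1

0x106d570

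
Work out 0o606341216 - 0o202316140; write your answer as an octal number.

Subtract column by column in base 8:
  6-0 → 6
  1-4 → 5 (borrow)
  2-1-1 → 0
  1-6 → 3 (borrow)
  4-1-1 → 2
  3-3 → 0
  6-2 → 4
  0-0 → 0
  6-2 → 4

0o404023056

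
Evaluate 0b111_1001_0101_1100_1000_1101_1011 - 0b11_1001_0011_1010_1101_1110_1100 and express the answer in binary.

0b100000000100001101011101111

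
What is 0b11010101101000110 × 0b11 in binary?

Multiply each base-2 digit by 3, carrying:
  0×3 = 0 → write 0
  1×3 = 3 → write 1 carry 1
  1×3+1 = 4 → write 0 carry 2
  0×3+2 = 2 → write 0 carry 1
  0×3+1 = 1 → write 1
  0×3 = 0 → write 0
  1×3 = 3 → write 1 carry 1
  0×3+1 = 1 → write 1
  1×3 = 3 → write 1 carry 1
  1×3+1 = 4 → write 0 carry 2
  0×3+2 = 2 → write 0 carry 1
  1×3+1 = 4 → write 0 carry 2
  0×3+2 = 2 → write 0 carry 1
  1×3+1 = 4 → write 0 carry 2
  0×3+2 = 2 → write 0 carry 1
  1×3+1 = 4 → write 0 carry 2
  1×3+2 = 5 → write 1 carry 2
  remaining carry: 10

0b1010000000111010010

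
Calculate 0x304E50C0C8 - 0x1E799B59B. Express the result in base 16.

0x2E66B70B2D

Subtract column by column in base 16:
  8-B → D (borrow)
  C-9-1 → 2
  0-5 → B (borrow)
  C-B-1 → 0
  0-9 → 7 (borrow)
  5-9-1 → B (borrow)
  E-7-1 → 6
  4-E → 6 (borrow)
  0-1-1 → E (borrow)
  3-0-1 → 2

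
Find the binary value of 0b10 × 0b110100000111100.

0b1101000001111000

Multiply each base-2 digit by 2, carrying:
  0×2 = 0 → write 0
  0×2 = 0 → write 0
  1×2 = 2 → write 0 carry 1
  1×2+1 = 3 → write 1 carry 1
  1×2+1 = 3 → write 1 carry 1
  1×2+1 = 3 → write 1 carry 1
  0×2+1 = 1 → write 1
  0×2 = 0 → write 0
  0×2 = 0 → write 0
  0×2 = 0 → write 0
  0×2 = 0 → write 0
  1×2 = 2 → write 0 carry 1
  0×2+1 = 1 → write 1
  1×2 = 2 → write 0 carry 1
  1×2+1 = 3 → write 1 carry 1
  remaining carry: 1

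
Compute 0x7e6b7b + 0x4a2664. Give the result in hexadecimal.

0xc891df

Add column by column in base 16, right to left:
  b+4 = f
  7+6 = d
  b+6 = 1 carry 1
  6+2+1 = 9
  e+a = 8 carry 1
  7+4+1 = c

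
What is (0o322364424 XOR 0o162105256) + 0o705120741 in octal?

0o1145402633

First 0o322364424 XOR 0o162105256 = 0o240261672.
Add column by column in base 8, right to left:
  2+1 = 3
  7+4 = 3 carry 1
  6+7+1 = 6 carry 1
  1+0+1 = 2
  6+2 = 0 carry 1
  2+1+1 = 4
  0+5 = 5
  4+0 = 4
  2+7 = 1 carry 1
  final carry 1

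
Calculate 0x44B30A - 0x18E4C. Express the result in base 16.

0x4324BE

Subtract column by column in base 16:
  A-C → E (borrow)
  0-4-1 → B (borrow)
  3-E-1 → 4 (borrow)
  B-8-1 → 2
  4-1 → 3
  4-0 → 4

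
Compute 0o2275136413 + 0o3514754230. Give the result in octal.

Add column by column in base 8, right to left:
  3+0 = 3
  1+3 = 4
  4+2 = 6
  6+4 = 2 carry 1
  3+5+1 = 1 carry 1
  1+7+1 = 1 carry 1
  5+4+1 = 2 carry 1
  7+1+1 = 1 carry 1
  2+5+1 = 0 carry 1
  2+3+1 = 6

0o6012112643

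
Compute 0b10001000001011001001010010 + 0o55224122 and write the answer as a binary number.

0b10110101011101101010100100

0o55224122 = 0b101101010010100001010010 in binary.
Add column by column in base 2, right to left:
  0+0 = 0
  1+1 = 0 carry 1
  0+0+1 = 1
  0+0 = 0
  1+1 = 0 carry 1
  0+0+1 = 1
  1+1 = 0 carry 1
  0+0+1 = 1
  0+0 = 0
  1+0 = 1
  0+0 = 0
  0+1 = 1
  1+0 = 1
  1+1 = 0 carry 1
  0+0+1 = 1
  1+0 = 1
  0+1 = 1
  0+0 = 0
  0+1 = 1
  0+0 = 0
  0+1 = 1
  1+1 = 0 carry 1
  0+0+1 = 1
  0+1 = 1
  0+0 = 0
  1+0 = 1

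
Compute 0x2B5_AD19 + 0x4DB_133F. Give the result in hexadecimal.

0x790C058

Add column by column in base 16, right to left:
  9+F = 8 carry 1
  1+3+1 = 5
  D+3 = 0 carry 1
  A+1+1 = C
  5+B = 0 carry 1
  B+D+1 = 9 carry 1
  2+4+1 = 7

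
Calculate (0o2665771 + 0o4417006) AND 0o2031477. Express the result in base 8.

Add column by column in base 8, right to left:
  1+6 = 7
  7+0 = 7
  7+0 = 7
  5+7 = 4 carry 1
  6+1+1 = 0 carry 1
  6+4+1 = 3 carry 1
  2+4+1 = 7
Sum = 0o7304777; now AND with 0o2031477:
  7&2=2, 3&0=0, 0&3=0, 4&1=0, 7&4=4, 7&7=7, 7&7=7

0o2000477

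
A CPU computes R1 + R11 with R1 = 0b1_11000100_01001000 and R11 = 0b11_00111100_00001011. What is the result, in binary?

0b1010000000001010011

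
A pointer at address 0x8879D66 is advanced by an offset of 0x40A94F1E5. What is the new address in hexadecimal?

Add column by column in base 16, right to left:
  6+5 = B
  6+E = 4 carry 1
  D+1+1 = F
  9+F = 8 carry 1
  7+4+1 = C
  8+9 = 1 carry 1
  8+A+1 = 3 carry 1
  0+0+1 = 1
  0+4 = 4

0x4131C8F4B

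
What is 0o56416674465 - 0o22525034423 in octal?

0o33671640042

Subtract column by column in base 8:
  5-3 → 2
  6-2 → 4
  4-4 → 0
  4-4 → 0
  7-3 → 4
  6-0 → 6
  6-5 → 1
  1-2 → 7 (borrow)
  4-5-1 → 6 (borrow)
  6-2-1 → 3
  5-2 → 3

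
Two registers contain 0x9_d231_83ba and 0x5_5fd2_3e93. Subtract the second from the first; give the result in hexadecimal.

0x4725f4527

Subtract column by column in base 16:
  a-3 → 7
  b-9 → 2
  3-e → 5 (borrow)
  8-3-1 → 4
  1-2 → f (borrow)
  3-d-1 → 5 (borrow)
  2-f-1 → 2 (borrow)
  d-5-1 → 7
  9-5 → 4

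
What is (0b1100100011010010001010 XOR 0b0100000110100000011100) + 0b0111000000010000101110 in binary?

0b1111100110000011000100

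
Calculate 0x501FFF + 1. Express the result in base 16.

0x502000

The trailing 3 digits are F (max in base 16), so adding 1 cascades: they roll to 0 and the next digit up increments.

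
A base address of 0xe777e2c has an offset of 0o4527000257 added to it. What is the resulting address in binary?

0b110011110100110111111011011011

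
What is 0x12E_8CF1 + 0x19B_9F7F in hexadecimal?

Add column by column in base 16, right to left:
  1+F = 0 carry 1
  F+7+1 = 7 carry 1
  C+F+1 = C carry 1
  8+9+1 = 2 carry 1
  E+B+1 = A carry 1
  2+9+1 = C
  1+1 = 2

0x2CA2C70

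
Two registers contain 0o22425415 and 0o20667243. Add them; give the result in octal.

Add column by column in base 8, right to left:
  5+3 = 0 carry 1
  1+4+1 = 6
  4+2 = 6
  5+7 = 4 carry 1
  2+6+1 = 1 carry 1
  4+6+1 = 3 carry 1
  2+0+1 = 3
  2+2 = 4

0o43314660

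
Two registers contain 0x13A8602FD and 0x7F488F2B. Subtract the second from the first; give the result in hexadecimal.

0xBB3D73D2

Subtract column by column in base 16:
  D-B → 2
  F-2 → D
  2-F → 3 (borrow)
  0-8-1 → 7 (borrow)
  6-8-1 → D (borrow)
  8-4-1 → 3
  A-F → B (borrow)
  3-7-1 → B (borrow)
  1-0-1 → 0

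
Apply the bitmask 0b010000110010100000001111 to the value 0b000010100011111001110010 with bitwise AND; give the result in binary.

0b000000100010100000000010

AND bit by bit (1 only where both bits are 1):
  000010100011111001110010
& 010000110010100000001111
= 000000100010100000000010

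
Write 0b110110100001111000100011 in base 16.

0xDA1E23

Group the bits into nibbles: 1101 1010 0001 1110 0010 0011 → DA1E23.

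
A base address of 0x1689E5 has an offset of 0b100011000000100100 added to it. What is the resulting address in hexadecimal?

0x18BA09

0b100011000000100100 = 0x23024 in hexadecimal.
Add column by column in base 16, right to left:
  5+4 = 9
  E+2 = 0 carry 1
  9+0+1 = A
  8+3 = B
  6+2 = 8
  1+0 = 1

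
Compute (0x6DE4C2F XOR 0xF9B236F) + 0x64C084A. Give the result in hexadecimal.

0xF91778A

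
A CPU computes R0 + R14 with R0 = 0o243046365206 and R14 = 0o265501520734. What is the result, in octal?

Add column by column in base 8, right to left:
  6+4 = 2 carry 1
  0+3+1 = 4
  2+7 = 1 carry 1
  5+0+1 = 6
  6+2 = 0 carry 1
  3+5+1 = 1 carry 1
  6+1+1 = 0 carry 1
  4+0+1 = 5
  0+5 = 5
  3+5 = 0 carry 1
  4+6+1 = 3 carry 1
  2+2+1 = 5

0o530550106142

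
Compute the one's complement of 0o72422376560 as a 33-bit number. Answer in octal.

0o05355401217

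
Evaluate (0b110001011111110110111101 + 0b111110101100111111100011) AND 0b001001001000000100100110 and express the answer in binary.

Add column by column in base 2, right to left:
  1+1 = 0 carry 1
  0+1+1 = 0 carry 1
  1+0+1 = 0 carry 1
  1+0+1 = 0 carry 1
  1+0+1 = 0 carry 1
  1+1+1 = 1 carry 1
  0+1+1 = 0 carry 1
  1+1+1 = 1 carry 1
  1+1+1 = 1 carry 1
  0+1+1 = 0 carry 1
  1+1+1 = 1 carry 1
  1+1+1 = 1 carry 1
  1+0+1 = 0 carry 1
  1+0+1 = 0 carry 1
  1+1+1 = 1 carry 1
  1+1+1 = 1 carry 1
  1+0+1 = 0 carry 1
  0+1+1 = 0 carry 1
  1+0+1 = 0 carry 1
  0+1+1 = 0 carry 1
  0+1+1 = 0 carry 1
  0+1+1 = 0 carry 1
  1+1+1 = 1 carry 1
  1+1+1 = 1 carry 1
  final carry 1
Sum = 0b1110000001100110110100000; now AND with 0b001001001000000100100110:
  1110000001100110110100000
& 0001001001000000100100110
= 0000000001000000100100000

0b1000000100100000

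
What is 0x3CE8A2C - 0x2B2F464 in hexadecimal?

0x11B95C8

Subtract column by column in base 16:
  C-4 → 8
  2-6 → C (borrow)
  A-4-1 → 5
  8-F → 9 (borrow)
  E-2-1 → B
  C-B → 1
  3-2 → 1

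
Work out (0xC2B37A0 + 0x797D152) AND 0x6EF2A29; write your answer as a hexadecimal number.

0x2C30820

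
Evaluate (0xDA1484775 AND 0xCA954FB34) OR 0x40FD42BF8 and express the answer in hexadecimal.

0xCAFD46BFC

0xDA1484775 AND 0xCA954FB34 = 0xCA1404334.
Then OR with 0x40FD42BF8.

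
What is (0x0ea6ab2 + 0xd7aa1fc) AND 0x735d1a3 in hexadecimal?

Add column by column in base 16, right to left:
  2+c = e
  b+f = a carry 1
  a+1+1 = c
  6+a = 0 carry 1
  a+a+1 = 5 carry 1
  e+7+1 = 6 carry 1
  0+d+1 = e
Sum = 0xe650cae; now AND with 0x735d1a3:
  e&7=6, 6&3=2, 5&5=5, 0&d=0, c&1=0, a&a=a, e&3=2

0x62500a2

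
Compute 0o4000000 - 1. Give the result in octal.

The trailing 6 digits are 0, so subtracting 1 borrows through: they become 7 and the next digit up decrements.

0o3777777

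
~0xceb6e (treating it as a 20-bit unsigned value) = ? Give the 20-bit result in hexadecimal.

0x31491

Each hex digit d becomes f−d:
  c→3, e→1, b→4, 6→9, e→1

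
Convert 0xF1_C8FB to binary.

0b111100011100100011111011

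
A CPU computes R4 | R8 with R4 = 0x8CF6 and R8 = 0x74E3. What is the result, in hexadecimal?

0xFCF7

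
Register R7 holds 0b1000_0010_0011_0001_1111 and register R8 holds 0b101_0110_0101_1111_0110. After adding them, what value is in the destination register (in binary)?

Add column by column in base 2, right to left:
  1+0 = 1
  1+1 = 0 carry 1
  1+1+1 = 1 carry 1
  1+0+1 = 0 carry 1
  1+1+1 = 1 carry 1
  0+1+1 = 0 carry 1
  0+1+1 = 0 carry 1
  0+1+1 = 0 carry 1
  1+1+1 = 1 carry 1
  1+0+1 = 0 carry 1
  0+1+1 = 0 carry 1
  0+0+1 = 1
  0+0 = 0
  1+1 = 0 carry 1
  0+1+1 = 0 carry 1
  0+0+1 = 1
  0+1 = 1
  0+0 = 0
  0+1 = 1
  1+0 = 1

0b11011000100100010101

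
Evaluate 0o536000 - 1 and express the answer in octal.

0o535777

The trailing 3 digits are 0, so subtracting 1 borrows through: they become 7 and the next digit up decrements.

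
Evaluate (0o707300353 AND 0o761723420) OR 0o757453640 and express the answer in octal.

0o707300353 AND 0o761723420 = 0o701300000.
Then OR with 0o757453640.

0o757753640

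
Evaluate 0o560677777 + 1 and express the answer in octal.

The trailing 5 digits are 7 (max in base 8), so adding 1 cascades: they roll to 0 and the next digit up increments.

0o560700000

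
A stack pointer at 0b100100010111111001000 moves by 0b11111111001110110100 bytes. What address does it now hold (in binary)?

0b1000100010001101111100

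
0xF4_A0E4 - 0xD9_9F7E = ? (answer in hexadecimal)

Subtract column by column in base 16:
  4-E → 6 (borrow)
  E-7-1 → 6
  0-F → 1 (borrow)
  A-9-1 → 0
  4-9 → B (borrow)
  F-D-1 → 1

0x1B0166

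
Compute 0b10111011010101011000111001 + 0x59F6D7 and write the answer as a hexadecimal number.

0x3474D10

0b10111011010101011000111001 = 0x2ED5639 in hexadecimal.
Add column by column in base 16, right to left:
  9+7 = 0 carry 1
  3+D+1 = 1 carry 1
  6+6+1 = D
  5+F = 4 carry 1
  D+9+1 = 7 carry 1
  E+5+1 = 4 carry 1
  2+0+1 = 3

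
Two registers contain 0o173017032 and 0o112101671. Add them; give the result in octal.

0o305120723

Add column by column in base 8, right to left:
  2+1 = 3
  3+7 = 2 carry 1
  0+6+1 = 7
  7+1 = 0 carry 1
  1+0+1 = 2
  0+1 = 1
  3+2 = 5
  7+1 = 0 carry 1
  1+1+1 = 3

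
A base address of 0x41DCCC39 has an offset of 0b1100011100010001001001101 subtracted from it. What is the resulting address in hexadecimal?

0x404EA9EC

0b1100011100010001001001101 = 0x18E224D in hexadecimal.
Subtract column by column in base 16:
  9-D → C (borrow)
  3-4-1 → E (borrow)
  C-2-1 → 9
  C-2 → A
  C-E → E (borrow)
  D-8-1 → 4
  1-1 → 0
  4-0 → 4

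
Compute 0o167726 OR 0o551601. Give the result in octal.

OR each oct digit independently (no carries):
  1|5=5, 6|5=7, 7|1=7, 7|6=7, 2|0=2, 6|1=7

0o577727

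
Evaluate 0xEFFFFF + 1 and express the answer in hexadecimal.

The trailing 5 digits are F (max in base 16), so adding 1 cascades: they roll to 0 and the next digit up increments.

0xF00000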